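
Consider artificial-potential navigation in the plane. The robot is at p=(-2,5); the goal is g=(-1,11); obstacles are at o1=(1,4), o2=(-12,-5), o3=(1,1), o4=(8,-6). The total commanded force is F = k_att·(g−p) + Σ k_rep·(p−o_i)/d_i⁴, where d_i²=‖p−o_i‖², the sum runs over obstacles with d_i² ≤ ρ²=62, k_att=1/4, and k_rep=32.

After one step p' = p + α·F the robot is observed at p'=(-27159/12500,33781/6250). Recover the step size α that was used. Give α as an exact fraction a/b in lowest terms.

α = 1/5

F_att = 1/4·(g−p) = 1/4·(1,6) = (0.2500,1.5000)
o1: d²=10 ≤ ρ²=62; F_rep = 32·(-3,1)/10² = (-0.9600,0.3200)
o2: d²=200 > ρ²=62 → inactive
o3: d²=25 ≤ ρ²=62; F_rep = 32·(-3,4)/25² = (-0.1536,0.2048)
o4: d²=221 > ρ²=62 → inactive
F = F_att + ΣF_rep = (-0.8636,2.0248)
Δp = p'−p = (-0.1727,0.4050); α = Δx/Fx = (-2159/12500) / (-2159/2500) = 1/5
check: Δy/Fy = (2531/6250) / (2531/1250) = 1/5 ✓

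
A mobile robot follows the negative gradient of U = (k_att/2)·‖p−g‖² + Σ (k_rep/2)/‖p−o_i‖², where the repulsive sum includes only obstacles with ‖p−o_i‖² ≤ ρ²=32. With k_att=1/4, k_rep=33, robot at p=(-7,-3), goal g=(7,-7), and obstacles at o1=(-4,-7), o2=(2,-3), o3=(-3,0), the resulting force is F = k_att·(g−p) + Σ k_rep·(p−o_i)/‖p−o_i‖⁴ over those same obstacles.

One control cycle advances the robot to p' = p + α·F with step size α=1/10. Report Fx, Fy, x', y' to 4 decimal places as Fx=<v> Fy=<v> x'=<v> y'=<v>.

F_att = 1/4·(g−p) = 1/4·(14,-4) = (3.5000,-1.0000)
o1: d²=25 ≤ ρ²=32; F_rep = 33·(-3,4)/25² = (-0.1584,0.2112)
o2: d²=81 > ρ²=32 → inactive
o3: d²=25 ≤ ρ²=32; F_rep = 33·(-4,-3)/25² = (-0.2112,-0.1584)
F = F_att + ΣF_rep = (3.1304,-0.9472)
p' = p + 1/10·F = (-6.6870,-3.0947)

Fx=3.1304 Fy=-0.9472 x'=-6.6870 y'=-3.0947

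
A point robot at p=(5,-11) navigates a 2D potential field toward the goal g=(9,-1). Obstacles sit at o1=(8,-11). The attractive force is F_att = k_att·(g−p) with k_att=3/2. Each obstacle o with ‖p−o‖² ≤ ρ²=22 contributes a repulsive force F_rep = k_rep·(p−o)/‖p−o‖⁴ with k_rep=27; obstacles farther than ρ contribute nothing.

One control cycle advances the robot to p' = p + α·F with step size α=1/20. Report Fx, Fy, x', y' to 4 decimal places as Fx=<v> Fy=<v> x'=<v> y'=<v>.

Fx=5.0000 Fy=15.0000 x'=5.2500 y'=-10.2500

F_att = 3/2·(g−p) = 3/2·(4,10) = (6.0000,15.0000)
o1: d²=9 ≤ ρ²=22; F_rep = 27·(-3,0)/9² = (-1.0000,0.0000)
F = F_att + ΣF_rep = (5.0000,15.0000)
p' = p + 1/20·F = (5.2500,-10.2500)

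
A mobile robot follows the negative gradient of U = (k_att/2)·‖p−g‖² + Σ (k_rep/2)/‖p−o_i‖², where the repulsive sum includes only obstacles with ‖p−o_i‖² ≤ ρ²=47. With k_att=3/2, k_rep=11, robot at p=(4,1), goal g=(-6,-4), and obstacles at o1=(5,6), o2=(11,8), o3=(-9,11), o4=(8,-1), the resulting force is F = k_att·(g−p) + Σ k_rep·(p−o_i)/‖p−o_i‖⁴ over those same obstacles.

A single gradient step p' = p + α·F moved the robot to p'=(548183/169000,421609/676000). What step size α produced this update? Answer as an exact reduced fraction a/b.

F_att = 3/2·(g−p) = 3/2·(-10,-5) = (-15.0000,-7.5000)
o1: d²=26 ≤ ρ²=47; F_rep = 11·(-1,-5)/26² = (-0.0163,-0.0814)
o2: d²=98 > ρ²=47 → inactive
o3: d²=269 > ρ²=47 → inactive
o4: d²=20 ≤ ρ²=47; F_rep = 11·(-4,2)/20² = (-0.1100,0.0550)
F = F_att + ΣF_rep = (-15.1263,-7.5264)
Δp = p'−p = (-0.7563,-0.3763); α = Δx/Fx = (-127817/169000) / (-127817/8450) = 1/20
check: Δy/Fy = (-254391/676000) / (-254391/33800) = 1/20 ✓

α = 1/20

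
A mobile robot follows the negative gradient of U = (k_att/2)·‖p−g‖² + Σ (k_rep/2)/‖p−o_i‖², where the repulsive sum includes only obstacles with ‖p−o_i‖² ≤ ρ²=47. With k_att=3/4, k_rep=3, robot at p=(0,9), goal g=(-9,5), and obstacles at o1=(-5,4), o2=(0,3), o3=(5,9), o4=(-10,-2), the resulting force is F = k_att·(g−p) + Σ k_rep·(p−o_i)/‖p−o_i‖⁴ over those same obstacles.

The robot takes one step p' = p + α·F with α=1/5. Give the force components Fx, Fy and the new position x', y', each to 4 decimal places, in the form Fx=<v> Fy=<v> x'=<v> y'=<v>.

Fx=-6.7740 Fy=-2.9861 x'=-1.3548 y'=8.4028

F_att = 3/4·(g−p) = 3/4·(-9,-4) = (-6.7500,-3.0000)
o1: d²=50 > ρ²=47 → inactive
o2: d²=36 ≤ ρ²=47; F_rep = 3·(0,6)/36² = (0.0000,0.0139)
o3: d²=25 ≤ ρ²=47; F_rep = 3·(-5,0)/25² = (-0.0240,0.0000)
o4: d²=221 > ρ²=47 → inactive
F = F_att + ΣF_rep = (-6.7740,-2.9861)
p' = p + 1/5·F = (-1.3548,8.4028)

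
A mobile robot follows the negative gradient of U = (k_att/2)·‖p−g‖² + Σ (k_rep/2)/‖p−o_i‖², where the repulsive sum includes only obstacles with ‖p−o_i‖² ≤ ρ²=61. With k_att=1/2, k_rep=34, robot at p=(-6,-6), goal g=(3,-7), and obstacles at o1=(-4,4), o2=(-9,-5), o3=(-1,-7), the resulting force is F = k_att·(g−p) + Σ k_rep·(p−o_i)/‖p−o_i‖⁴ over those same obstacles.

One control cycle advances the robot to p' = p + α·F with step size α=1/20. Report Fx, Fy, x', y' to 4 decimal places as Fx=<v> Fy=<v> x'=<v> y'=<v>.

F_att = 1/2·(g−p) = 1/2·(9,-1) = (4.5000,-0.5000)
o1: d²=104 > ρ²=61 → inactive
o2: d²=10 ≤ ρ²=61; F_rep = 34·(3,-1)/10² = (1.0200,-0.3400)
o3: d²=26 ≤ ρ²=61; F_rep = 34·(-5,1)/26² = (-0.2515,0.0503)
F = F_att + ΣF_rep = (5.2685,-0.7897)
p' = p + 1/20·F = (-5.7366,-6.0395)

Fx=5.2685 Fy=-0.7897 x'=-5.7366 y'=-6.0395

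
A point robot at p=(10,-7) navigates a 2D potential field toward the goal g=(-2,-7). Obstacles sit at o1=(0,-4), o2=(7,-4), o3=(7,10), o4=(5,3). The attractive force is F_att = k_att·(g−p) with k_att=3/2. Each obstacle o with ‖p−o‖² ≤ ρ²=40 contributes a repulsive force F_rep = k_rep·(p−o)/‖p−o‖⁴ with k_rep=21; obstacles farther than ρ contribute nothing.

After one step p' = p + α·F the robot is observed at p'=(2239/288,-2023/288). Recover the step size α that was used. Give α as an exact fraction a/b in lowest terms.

α = 1/8

F_att = 3/2·(g−p) = 3/2·(-12,0) = (-18.0000,0.0000)
o1: d²=109 > ρ²=40 → inactive
o2: d²=18 ≤ ρ²=40; F_rep = 21·(3,-3)/18² = (0.1944,-0.1944)
o3: d²=298 > ρ²=40 → inactive
o4: d²=125 > ρ²=40 → inactive
F = F_att + ΣF_rep = (-17.8056,-0.1944)
Δp = p'−p = (-2.2257,-0.0243); α = Δx/Fx = (-641/288) / (-641/36) = 1/8
check: Δy/Fy = (-7/288) / (-7/36) = 1/8 ✓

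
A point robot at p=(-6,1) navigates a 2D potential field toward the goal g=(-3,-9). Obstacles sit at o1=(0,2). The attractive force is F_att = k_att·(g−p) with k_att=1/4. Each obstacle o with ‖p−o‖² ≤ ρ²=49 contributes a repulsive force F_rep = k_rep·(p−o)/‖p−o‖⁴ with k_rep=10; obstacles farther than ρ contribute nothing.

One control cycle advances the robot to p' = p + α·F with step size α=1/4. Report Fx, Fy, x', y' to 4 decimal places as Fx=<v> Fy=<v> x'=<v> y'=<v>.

F_att = 1/4·(g−p) = 1/4·(3,-10) = (0.7500,-2.5000)
o1: d²=37 ≤ ρ²=49; F_rep = 10·(-6,-1)/37² = (-0.0438,-0.0073)
F = F_att + ΣF_rep = (0.7062,-2.5073)
p' = p + 1/4·F = (-5.8235,0.3732)

Fx=0.7062 Fy=-2.5073 x'=-5.8235 y'=0.3732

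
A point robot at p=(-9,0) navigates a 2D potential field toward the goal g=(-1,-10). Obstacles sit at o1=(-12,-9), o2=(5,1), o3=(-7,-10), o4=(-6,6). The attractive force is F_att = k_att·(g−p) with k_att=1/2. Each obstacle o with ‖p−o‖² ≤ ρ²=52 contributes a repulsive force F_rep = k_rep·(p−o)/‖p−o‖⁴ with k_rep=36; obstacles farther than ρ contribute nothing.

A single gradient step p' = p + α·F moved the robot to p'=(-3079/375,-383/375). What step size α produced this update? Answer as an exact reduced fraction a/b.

F_att = 1/2·(g−p) = 1/2·(8,-10) = (4.0000,-5.0000)
o1: d²=90 > ρ²=52 → inactive
o2: d²=197 > ρ²=52 → inactive
o3: d²=104 > ρ²=52 → inactive
o4: d²=45 ≤ ρ²=52; F_rep = 36·(-3,-6)/45² = (-0.0533,-0.1067)
F = F_att + ΣF_rep = (3.9467,-5.1067)
Δp = p'−p = (0.7893,-1.0213); α = Δx/Fx = (296/375) / (296/75) = 1/5
check: Δy/Fy = (-383/375) / (-383/75) = 1/5 ✓

α = 1/5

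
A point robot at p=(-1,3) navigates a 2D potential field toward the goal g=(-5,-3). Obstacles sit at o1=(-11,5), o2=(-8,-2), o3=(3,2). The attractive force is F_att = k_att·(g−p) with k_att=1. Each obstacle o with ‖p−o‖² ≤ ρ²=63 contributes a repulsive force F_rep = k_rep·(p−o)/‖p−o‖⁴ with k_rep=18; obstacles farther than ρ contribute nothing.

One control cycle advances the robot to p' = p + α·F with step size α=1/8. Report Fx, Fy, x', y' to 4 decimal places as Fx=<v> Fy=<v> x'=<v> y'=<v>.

Fx=-4.2491 Fy=-5.9377 x'=-1.5311 y'=2.2578

F_att = 1·(g−p) = 1·(-4,-6) = (-4.0000,-6.0000)
o1: d²=104 > ρ²=63 → inactive
o2: d²=74 > ρ²=63 → inactive
o3: d²=17 ≤ ρ²=63; F_rep = 18·(-4,1)/17² = (-0.2491,0.0623)
F = F_att + ΣF_rep = (-4.2491,-5.9377)
p' = p + 1/8·F = (-1.5311,2.2578)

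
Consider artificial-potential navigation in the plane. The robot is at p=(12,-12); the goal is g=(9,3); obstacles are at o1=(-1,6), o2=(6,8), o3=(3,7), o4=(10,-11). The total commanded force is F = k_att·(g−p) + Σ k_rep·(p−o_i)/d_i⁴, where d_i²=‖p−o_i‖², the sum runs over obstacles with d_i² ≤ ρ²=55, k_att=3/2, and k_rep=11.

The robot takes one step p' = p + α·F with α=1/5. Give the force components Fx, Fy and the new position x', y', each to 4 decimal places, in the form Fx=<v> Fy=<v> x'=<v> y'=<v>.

Fx=-3.6200 Fy=22.0600 x'=11.2760 y'=-7.5880

F_att = 3/2·(g−p) = 3/2·(-3,15) = (-4.5000,22.5000)
o1: d²=493 > ρ²=55 → inactive
o2: d²=436 > ρ²=55 → inactive
o3: d²=442 > ρ²=55 → inactive
o4: d²=5 ≤ ρ²=55; F_rep = 11·(2,-1)/5² = (0.8800,-0.4400)
F = F_att + ΣF_rep = (-3.6200,22.0600)
p' = p + 1/5·F = (11.2760,-7.5880)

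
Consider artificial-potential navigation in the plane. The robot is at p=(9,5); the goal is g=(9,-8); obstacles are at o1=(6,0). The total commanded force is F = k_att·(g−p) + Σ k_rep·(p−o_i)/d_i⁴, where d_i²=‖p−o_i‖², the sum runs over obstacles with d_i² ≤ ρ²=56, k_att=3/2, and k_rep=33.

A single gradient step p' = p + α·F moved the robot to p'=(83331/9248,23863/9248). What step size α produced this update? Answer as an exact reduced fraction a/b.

F_att = 3/2·(g−p) = 3/2·(0,-13) = (0.0000,-19.5000)
o1: d²=34 ≤ ρ²=56; F_rep = 33·(3,5)/34² = (0.0856,0.1427)
F = F_att + ΣF_rep = (0.0856,-19.3573)
Δp = p'−p = (0.0107,-2.4197); α = Δx/Fx = (99/9248) / (99/1156) = 1/8
check: Δy/Fy = (-22377/9248) / (-22377/1156) = 1/8 ✓

α = 1/8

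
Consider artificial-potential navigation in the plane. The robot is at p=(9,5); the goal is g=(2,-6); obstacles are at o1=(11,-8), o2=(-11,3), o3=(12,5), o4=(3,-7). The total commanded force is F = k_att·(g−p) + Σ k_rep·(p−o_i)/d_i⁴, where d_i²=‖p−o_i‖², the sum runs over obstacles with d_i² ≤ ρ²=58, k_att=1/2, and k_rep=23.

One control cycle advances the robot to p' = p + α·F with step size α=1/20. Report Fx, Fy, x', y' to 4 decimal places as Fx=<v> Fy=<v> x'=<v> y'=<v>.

Fx=-4.3519 Fy=-5.5000 x'=8.7824 y'=4.7250

F_att = 1/2·(g−p) = 1/2·(-7,-11) = (-3.5000,-5.5000)
o1: d²=173 > ρ²=58 → inactive
o2: d²=404 > ρ²=58 → inactive
o3: d²=9 ≤ ρ²=58; F_rep = 23·(-3,0)/9² = (-0.8519,0.0000)
o4: d²=180 > ρ²=58 → inactive
F = F_att + ΣF_rep = (-4.3519,-5.5000)
p' = p + 1/20·F = (8.7824,4.7250)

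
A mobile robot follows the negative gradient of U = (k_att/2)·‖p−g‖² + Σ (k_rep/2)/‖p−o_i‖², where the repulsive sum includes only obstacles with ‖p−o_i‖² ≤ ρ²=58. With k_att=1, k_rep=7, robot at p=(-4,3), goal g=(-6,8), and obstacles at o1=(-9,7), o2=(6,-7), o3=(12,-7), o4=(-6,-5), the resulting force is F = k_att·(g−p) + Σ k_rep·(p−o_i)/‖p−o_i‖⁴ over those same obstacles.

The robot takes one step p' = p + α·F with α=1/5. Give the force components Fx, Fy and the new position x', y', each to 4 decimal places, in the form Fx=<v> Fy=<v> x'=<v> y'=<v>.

Fx=-1.9792 Fy=4.9833 x'=-4.3958 y'=3.9967

F_att = 1·(g−p) = 1·(-2,5) = (-2.0000,5.0000)
o1: d²=41 ≤ ρ²=58; F_rep = 7·(5,-4)/41² = (0.0208,-0.0167)
o2: d²=200 > ρ²=58 → inactive
o3: d²=356 > ρ²=58 → inactive
o4: d²=68 > ρ²=58 → inactive
F = F_att + ΣF_rep = (-1.9792,4.9833)
p' = p + 1/5·F = (-4.3958,3.9967)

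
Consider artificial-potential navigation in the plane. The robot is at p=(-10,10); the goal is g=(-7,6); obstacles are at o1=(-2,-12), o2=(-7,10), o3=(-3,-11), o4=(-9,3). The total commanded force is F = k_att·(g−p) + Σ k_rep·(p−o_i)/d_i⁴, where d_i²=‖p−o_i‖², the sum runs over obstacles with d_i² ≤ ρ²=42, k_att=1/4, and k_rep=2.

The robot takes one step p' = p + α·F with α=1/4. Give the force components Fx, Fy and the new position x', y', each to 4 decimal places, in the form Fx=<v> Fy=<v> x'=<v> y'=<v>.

Fx=0.6759 Fy=-1.0000 x'=-9.8310 y'=9.7500

F_att = 1/4·(g−p) = 1/4·(3,-4) = (0.7500,-1.0000)
o1: d²=548 > ρ²=42 → inactive
o2: d²=9 ≤ ρ²=42; F_rep = 2·(-3,0)/9² = (-0.0741,0.0000)
o3: d²=490 > ρ²=42 → inactive
o4: d²=50 > ρ²=42 → inactive
F = F_att + ΣF_rep = (0.6759,-1.0000)
p' = p + 1/4·F = (-9.8310,9.7500)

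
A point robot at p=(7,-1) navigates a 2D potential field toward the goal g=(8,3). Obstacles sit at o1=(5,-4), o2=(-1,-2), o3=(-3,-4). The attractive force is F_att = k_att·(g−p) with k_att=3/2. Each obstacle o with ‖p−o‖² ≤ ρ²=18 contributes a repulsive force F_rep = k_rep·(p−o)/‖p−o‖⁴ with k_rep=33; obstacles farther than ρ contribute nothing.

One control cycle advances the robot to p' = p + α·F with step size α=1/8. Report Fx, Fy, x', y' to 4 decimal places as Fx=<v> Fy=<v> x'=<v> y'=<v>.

Fx=1.8905 Fy=6.5858 x'=7.2363 y'=-0.1768

F_att = 3/2·(g−p) = 3/2·(1,4) = (1.5000,6.0000)
o1: d²=13 ≤ ρ²=18; F_rep = 33·(2,3)/13² = (0.3905,0.5858)
o2: d²=65 > ρ²=18 → inactive
o3: d²=109 > ρ²=18 → inactive
F = F_att + ΣF_rep = (1.8905,6.5858)
p' = p + 1/8·F = (7.2363,-0.1768)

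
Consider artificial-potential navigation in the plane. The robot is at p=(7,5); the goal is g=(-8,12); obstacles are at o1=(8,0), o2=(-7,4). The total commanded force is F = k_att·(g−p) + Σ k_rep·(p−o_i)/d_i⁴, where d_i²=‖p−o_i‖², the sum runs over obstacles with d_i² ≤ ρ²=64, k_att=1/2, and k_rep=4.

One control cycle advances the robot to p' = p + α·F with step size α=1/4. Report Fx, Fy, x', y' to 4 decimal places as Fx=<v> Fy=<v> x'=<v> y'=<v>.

F_att = 1/2·(g−p) = 1/2·(-15,7) = (-7.5000,3.5000)
o1: d²=26 ≤ ρ²=64; F_rep = 4·(-1,5)/26² = (-0.0059,0.0296)
o2: d²=197 > ρ²=64 → inactive
F = F_att + ΣF_rep = (-7.5059,3.5296)
p' = p + 1/4·F = (5.1235,5.8824)

Fx=-7.5059 Fy=3.5296 x'=5.1235 y'=5.8824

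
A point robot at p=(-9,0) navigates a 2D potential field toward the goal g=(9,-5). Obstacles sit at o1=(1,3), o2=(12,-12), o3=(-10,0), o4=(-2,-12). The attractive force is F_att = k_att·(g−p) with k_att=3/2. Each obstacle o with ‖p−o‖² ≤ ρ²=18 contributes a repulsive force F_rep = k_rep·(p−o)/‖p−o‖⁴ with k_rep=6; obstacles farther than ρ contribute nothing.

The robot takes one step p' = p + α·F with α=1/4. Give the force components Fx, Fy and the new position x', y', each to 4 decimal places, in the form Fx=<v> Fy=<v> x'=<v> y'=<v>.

F_att = 3/2·(g−p) = 3/2·(18,-5) = (27.0000,-7.5000)
o1: d²=109 > ρ²=18 → inactive
o2: d²=585 > ρ²=18 → inactive
o3: d²=1 ≤ ρ²=18; F_rep = 6·(1,0)/1² = (6.0000,0.0000)
o4: d²=193 > ρ²=18 → inactive
F = F_att + ΣF_rep = (33.0000,-7.5000)
p' = p + 1/4·F = (-0.7500,-1.8750)

Fx=33.0000 Fy=-7.5000 x'=-0.7500 y'=-1.8750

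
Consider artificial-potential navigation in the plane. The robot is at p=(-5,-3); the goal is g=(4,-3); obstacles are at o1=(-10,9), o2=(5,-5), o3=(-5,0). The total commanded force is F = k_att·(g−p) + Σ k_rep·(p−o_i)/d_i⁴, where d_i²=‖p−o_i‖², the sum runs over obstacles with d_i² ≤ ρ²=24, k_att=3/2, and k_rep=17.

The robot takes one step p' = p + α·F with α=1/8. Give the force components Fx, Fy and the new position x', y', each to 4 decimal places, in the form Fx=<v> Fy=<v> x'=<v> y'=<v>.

F_att = 3/2·(g−p) = 3/2·(9,0) = (13.5000,0.0000)
o1: d²=169 > ρ²=24 → inactive
o2: d²=104 > ρ²=24 → inactive
o3: d²=9 ≤ ρ²=24; F_rep = 17·(0,-3)/9² = (0.0000,-0.6296)
F = F_att + ΣF_rep = (13.5000,-0.6296)
p' = p + 1/8·F = (-3.3125,-3.0787)

Fx=13.5000 Fy=-0.6296 x'=-3.3125 y'=-3.0787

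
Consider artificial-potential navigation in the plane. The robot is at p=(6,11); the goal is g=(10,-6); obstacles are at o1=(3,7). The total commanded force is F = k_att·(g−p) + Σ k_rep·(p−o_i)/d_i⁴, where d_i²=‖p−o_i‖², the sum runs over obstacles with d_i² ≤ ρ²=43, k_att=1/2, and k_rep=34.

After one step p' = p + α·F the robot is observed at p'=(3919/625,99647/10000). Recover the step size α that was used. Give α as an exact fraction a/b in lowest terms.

F_att = 1/2·(g−p) = 1/2·(4,-17) = (2.0000,-8.5000)
o1: d²=25 ≤ ρ²=43; F_rep = 34·(3,4)/25² = (0.1632,0.2176)
F = F_att + ΣF_rep = (2.1632,-8.2824)
Δp = p'−p = (0.2704,-1.0353); α = Δx/Fx = (169/625) / (1352/625) = 1/8
check: Δy/Fy = (-10353/10000) / (-10353/1250) = 1/8 ✓

α = 1/8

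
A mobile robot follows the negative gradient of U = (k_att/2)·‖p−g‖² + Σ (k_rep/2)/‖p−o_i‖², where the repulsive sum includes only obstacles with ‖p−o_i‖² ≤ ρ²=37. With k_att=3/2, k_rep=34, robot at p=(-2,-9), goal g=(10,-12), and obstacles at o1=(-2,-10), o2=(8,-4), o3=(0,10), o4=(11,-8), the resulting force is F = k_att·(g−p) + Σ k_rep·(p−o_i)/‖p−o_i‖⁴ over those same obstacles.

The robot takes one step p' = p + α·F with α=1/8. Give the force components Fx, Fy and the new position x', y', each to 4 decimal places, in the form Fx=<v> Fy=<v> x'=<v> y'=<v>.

F_att = 3/2·(g−p) = 3/2·(12,-3) = (18.0000,-4.5000)
o1: d²=1 ≤ ρ²=37; F_rep = 34·(0,1)/1² = (0.0000,34.0000)
o2: d²=125 > ρ²=37 → inactive
o3: d²=365 > ρ²=37 → inactive
o4: d²=170 > ρ²=37 → inactive
F = F_att + ΣF_rep = (18.0000,29.5000)
p' = p + 1/8·F = (0.2500,-5.3125)

Fx=18.0000 Fy=29.5000 x'=0.2500 y'=-5.3125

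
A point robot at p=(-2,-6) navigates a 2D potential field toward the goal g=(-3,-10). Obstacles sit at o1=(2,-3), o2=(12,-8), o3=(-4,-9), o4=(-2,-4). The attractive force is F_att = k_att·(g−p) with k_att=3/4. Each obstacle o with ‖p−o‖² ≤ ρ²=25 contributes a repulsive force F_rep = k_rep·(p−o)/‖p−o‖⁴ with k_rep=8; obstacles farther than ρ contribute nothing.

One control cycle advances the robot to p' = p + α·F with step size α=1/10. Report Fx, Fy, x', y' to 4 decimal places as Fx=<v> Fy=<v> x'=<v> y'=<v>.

F_att = 3/4·(g−p) = 3/4·(-1,-4) = (-0.7500,-3.0000)
o1: d²=25 ≤ ρ²=25; F_rep = 8·(-4,-3)/25² = (-0.0512,-0.0384)
o2: d²=200 > ρ²=25 → inactive
o3: d²=13 ≤ ρ²=25; F_rep = 8·(2,3)/13² = (0.0947,0.1420)
o4: d²=4 ≤ ρ²=25; F_rep = 8·(0,-2)/4² = (0.0000,-1.0000)
F = F_att + ΣF_rep = (-0.7065,-3.8964)
p' = p + 1/10·F = (-2.0707,-6.3896)

Fx=-0.7065 Fy=-3.8964 x'=-2.0707 y'=-6.3896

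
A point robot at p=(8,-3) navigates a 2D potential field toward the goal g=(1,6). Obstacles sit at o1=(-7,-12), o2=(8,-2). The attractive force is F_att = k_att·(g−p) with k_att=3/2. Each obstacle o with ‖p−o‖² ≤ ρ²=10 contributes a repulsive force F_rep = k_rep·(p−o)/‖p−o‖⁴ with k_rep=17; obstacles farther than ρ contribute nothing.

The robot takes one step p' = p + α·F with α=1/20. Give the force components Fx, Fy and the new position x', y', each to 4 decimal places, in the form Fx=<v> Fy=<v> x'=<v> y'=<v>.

F_att = 3/2·(g−p) = 3/2·(-7,9) = (-10.5000,13.5000)
o1: d²=306 > ρ²=10 → inactive
o2: d²=1 ≤ ρ²=10; F_rep = 17·(0,-1)/1² = (0.0000,-17.0000)
F = F_att + ΣF_rep = (-10.5000,-3.5000)
p' = p + 1/20·F = (7.4750,-3.1750)

Fx=-10.5000 Fy=-3.5000 x'=7.4750 y'=-3.1750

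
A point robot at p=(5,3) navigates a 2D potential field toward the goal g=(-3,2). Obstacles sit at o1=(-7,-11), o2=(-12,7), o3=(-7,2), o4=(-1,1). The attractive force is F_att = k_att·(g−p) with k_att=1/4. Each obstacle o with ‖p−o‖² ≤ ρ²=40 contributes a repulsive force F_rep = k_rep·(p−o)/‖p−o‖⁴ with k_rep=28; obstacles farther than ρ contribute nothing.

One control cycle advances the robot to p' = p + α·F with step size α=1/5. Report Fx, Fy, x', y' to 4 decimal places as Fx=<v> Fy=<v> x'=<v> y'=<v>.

F_att = 1/4·(g−p) = 1/4·(-8,-1) = (-2.0000,-0.2500)
o1: d²=340 > ρ²=40 → inactive
o2: d²=305 > ρ²=40 → inactive
o3: d²=145 > ρ²=40 → inactive
o4: d²=40 ≤ ρ²=40; F_rep = 28·(6,2)/40² = (0.1050,0.0350)
F = F_att + ΣF_rep = (-1.8950,-0.2150)
p' = p + 1/5·F = (4.6210,2.9570)

Fx=-1.8950 Fy=-0.2150 x'=4.6210 y'=2.9570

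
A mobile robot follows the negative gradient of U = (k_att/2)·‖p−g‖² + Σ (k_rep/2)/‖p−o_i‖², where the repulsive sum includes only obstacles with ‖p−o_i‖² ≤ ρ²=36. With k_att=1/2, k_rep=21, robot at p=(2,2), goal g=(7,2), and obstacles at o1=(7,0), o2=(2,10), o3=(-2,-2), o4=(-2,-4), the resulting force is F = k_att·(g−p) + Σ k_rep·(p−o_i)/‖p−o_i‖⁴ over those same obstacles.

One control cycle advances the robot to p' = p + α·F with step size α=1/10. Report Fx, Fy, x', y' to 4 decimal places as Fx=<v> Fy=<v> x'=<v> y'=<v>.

F_att = 1/2·(g−p) = 1/2·(5,0) = (2.5000,0.0000)
o1: d²=29 ≤ ρ²=36; F_rep = 21·(-5,2)/29² = (-0.1249,0.0499)
o2: d²=64 > ρ²=36 → inactive
o3: d²=32 ≤ ρ²=36; F_rep = 21·(4,4)/32² = (0.0820,0.0820)
o4: d²=52 > ρ²=36 → inactive
F = F_att + ΣF_rep = (2.4572,0.1320)
p' = p + 1/10·F = (2.2457,2.0132)

Fx=2.4572 Fy=0.1320 x'=2.2457 y'=2.0132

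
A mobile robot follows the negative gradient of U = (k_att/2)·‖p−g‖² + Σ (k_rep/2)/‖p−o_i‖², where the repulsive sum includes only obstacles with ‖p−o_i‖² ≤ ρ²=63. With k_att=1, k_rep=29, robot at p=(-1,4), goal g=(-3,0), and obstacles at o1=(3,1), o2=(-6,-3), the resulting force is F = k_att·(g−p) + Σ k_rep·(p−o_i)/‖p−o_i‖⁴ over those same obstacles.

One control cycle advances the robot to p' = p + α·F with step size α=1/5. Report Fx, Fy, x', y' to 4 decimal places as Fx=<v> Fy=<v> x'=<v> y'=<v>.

F_att = 1·(g−p) = 1·(-2,-4) = (-2.0000,-4.0000)
o1: d²=25 ≤ ρ²=63; F_rep = 29·(-4,3)/25² = (-0.1856,0.1392)
o2: d²=74 > ρ²=63 → inactive
F = F_att + ΣF_rep = (-2.1856,-3.8608)
p' = p + 1/5·F = (-1.4371,3.2278)

Fx=-2.1856 Fy=-3.8608 x'=-1.4371 y'=3.2278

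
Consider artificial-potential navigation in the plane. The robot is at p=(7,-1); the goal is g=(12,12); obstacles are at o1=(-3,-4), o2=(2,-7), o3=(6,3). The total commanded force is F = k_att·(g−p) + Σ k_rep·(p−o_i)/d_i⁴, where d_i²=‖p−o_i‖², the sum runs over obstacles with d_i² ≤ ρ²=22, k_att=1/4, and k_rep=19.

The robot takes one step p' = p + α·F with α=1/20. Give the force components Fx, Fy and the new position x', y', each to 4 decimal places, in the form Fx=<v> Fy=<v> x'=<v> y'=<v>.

F_att = 1/4·(g−p) = 1/4·(5,13) = (1.2500,3.2500)
o1: d²=109 > ρ²=22 → inactive
o2: d²=61 > ρ²=22 → inactive
o3: d²=17 ≤ ρ²=22; F_rep = 19·(1,-4)/17² = (0.0657,-0.2630)
F = F_att + ΣF_rep = (1.3157,2.9870)
p' = p + 1/20·F = (7.0658,-0.8506)

Fx=1.3157 Fy=2.9870 x'=7.0658 y'=-0.8506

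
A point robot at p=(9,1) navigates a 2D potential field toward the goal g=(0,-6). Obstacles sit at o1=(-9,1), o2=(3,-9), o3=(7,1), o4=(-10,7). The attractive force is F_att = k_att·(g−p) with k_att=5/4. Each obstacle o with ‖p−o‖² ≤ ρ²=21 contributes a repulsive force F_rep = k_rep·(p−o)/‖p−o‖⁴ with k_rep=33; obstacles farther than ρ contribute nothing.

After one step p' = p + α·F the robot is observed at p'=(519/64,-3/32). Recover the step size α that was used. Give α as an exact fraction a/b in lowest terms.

F_att = 5/4·(g−p) = 5/4·(-9,-7) = (-11.2500,-8.7500)
o1: d²=324 > ρ²=21 → inactive
o2: d²=136 > ρ²=21 → inactive
o3: d²=4 ≤ ρ²=21; F_rep = 33·(2,0)/4² = (4.1250,0.0000)
o4: d²=397 > ρ²=21 → inactive
F = F_att + ΣF_rep = (-7.1250,-8.7500)
Δp = p'−p = (-0.8906,-1.0938); α = Δx/Fx = (-57/64) / (-57/8) = 1/8
check: Δy/Fy = (-35/32) / (-35/4) = 1/8 ✓

α = 1/8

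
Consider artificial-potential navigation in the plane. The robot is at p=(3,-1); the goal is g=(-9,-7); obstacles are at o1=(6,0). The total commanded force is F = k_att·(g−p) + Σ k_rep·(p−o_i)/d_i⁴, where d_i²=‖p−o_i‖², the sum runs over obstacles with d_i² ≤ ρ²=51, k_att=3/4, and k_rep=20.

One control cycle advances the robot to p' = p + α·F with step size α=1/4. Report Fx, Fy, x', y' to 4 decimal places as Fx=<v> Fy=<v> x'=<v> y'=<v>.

Fx=-9.6000 Fy=-4.7000 x'=0.6000 y'=-2.1750

F_att = 3/4·(g−p) = 3/4·(-12,-6) = (-9.0000,-4.5000)
o1: d²=10 ≤ ρ²=51; F_rep = 20·(-3,-1)/10² = (-0.6000,-0.2000)
F = F_att + ΣF_rep = (-9.6000,-4.7000)
p' = p + 1/4·F = (0.6000,-2.1750)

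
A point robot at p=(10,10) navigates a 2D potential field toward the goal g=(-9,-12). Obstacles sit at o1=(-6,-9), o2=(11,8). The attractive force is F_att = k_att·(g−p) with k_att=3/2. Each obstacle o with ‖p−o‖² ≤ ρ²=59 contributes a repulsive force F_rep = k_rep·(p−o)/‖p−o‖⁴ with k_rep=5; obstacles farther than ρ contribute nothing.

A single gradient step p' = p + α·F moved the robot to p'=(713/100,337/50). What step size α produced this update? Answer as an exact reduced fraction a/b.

F_att = 3/2·(g−p) = 3/2·(-19,-22) = (-28.5000,-33.0000)
o1: d²=617 > ρ²=59 → inactive
o2: d²=5 ≤ ρ²=59; F_rep = 5·(-1,2)/5² = (-0.2000,0.4000)
F = F_att + ΣF_rep = (-28.7000,-32.6000)
Δp = p'−p = (-2.8700,-3.2600); α = Δx/Fx = (-287/100) / (-287/10) = 1/10
check: Δy/Fy = (-163/50) / (-163/5) = 1/10 ✓

α = 1/10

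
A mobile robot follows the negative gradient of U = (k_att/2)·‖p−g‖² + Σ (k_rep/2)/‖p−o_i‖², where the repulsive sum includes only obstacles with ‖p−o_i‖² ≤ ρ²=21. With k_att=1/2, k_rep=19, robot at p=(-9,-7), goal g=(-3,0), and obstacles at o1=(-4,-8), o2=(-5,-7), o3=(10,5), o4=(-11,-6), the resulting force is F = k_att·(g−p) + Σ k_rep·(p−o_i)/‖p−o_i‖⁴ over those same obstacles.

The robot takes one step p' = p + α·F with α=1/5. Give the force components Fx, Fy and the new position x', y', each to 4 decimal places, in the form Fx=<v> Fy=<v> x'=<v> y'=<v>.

Fx=4.2231 Fy=2.7400 x'=-8.1554 y'=-6.4520

F_att = 1/2·(g−p) = 1/2·(6,7) = (3.0000,3.5000)
o1: d²=26 > ρ²=21 → inactive
o2: d²=16 ≤ ρ²=21; F_rep = 19·(-4,0)/16² = (-0.2969,0.0000)
o3: d²=505 > ρ²=21 → inactive
o4: d²=5 ≤ ρ²=21; F_rep = 19·(2,-1)/5² = (1.5200,-0.7600)
F = F_att + ΣF_rep = (4.2231,2.7400)
p' = p + 1/5·F = (-8.1554,-6.4520)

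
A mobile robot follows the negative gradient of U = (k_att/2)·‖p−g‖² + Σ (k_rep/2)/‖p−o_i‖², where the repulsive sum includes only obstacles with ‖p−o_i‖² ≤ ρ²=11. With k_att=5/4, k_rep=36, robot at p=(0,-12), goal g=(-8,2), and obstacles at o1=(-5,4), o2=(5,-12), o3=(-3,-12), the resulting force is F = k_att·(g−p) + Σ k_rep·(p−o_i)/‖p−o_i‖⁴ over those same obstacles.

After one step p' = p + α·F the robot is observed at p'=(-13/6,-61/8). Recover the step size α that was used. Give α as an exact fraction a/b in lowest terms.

F_att = 5/4·(g−p) = 5/4·(-8,14) = (-10.0000,17.5000)
o1: d²=281 > ρ²=11 → inactive
o2: d²=25 > ρ²=11 → inactive
o3: d²=9 ≤ ρ²=11; F_rep = 36·(3,0)/9² = (1.3333,0.0000)
F = F_att + ΣF_rep = (-8.6667,17.5000)
Δp = p'−p = (-2.1667,4.3750); α = Δx/Fx = (-13/6) / (-26/3) = 1/4
check: Δy/Fy = (35/8) / (35/2) = 1/4 ✓

α = 1/4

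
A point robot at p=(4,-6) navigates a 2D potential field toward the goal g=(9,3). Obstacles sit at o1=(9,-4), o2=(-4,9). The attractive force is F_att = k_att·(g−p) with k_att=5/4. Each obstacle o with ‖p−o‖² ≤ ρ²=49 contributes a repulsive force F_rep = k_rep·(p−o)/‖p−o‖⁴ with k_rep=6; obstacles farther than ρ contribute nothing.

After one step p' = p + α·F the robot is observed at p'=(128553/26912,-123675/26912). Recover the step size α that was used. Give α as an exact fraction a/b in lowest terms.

F_att = 5/4·(g−p) = 5/4·(5,9) = (6.2500,11.2500)
o1: d²=29 ≤ ρ²=49; F_rep = 6·(-5,-2)/29² = (-0.0357,-0.0143)
o2: d²=289 > ρ²=49 → inactive
F = F_att + ΣF_rep = (6.2143,11.2357)
Δp = p'−p = (0.7768,1.4045); α = Δx/Fx = (20905/26912) / (20905/3364) = 1/8
check: Δy/Fy = (37797/26912) / (37797/3364) = 1/8 ✓

α = 1/8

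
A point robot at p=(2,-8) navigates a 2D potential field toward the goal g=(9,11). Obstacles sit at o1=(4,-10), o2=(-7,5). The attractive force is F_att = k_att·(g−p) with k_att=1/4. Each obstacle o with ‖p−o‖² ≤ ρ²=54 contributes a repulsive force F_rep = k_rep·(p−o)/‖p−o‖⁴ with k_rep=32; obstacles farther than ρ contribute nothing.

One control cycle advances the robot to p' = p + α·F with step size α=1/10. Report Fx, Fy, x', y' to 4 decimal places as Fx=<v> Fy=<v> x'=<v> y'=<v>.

Fx=0.7500 Fy=5.7500 x'=2.0750 y'=-7.4250

F_att = 1/4·(g−p) = 1/4·(7,19) = (1.7500,4.7500)
o1: d²=8 ≤ ρ²=54; F_rep = 32·(-2,2)/8² = (-1.0000,1.0000)
o2: d²=250 > ρ²=54 → inactive
F = F_att + ΣF_rep = (0.7500,5.7500)
p' = p + 1/10·F = (2.0750,-7.4250)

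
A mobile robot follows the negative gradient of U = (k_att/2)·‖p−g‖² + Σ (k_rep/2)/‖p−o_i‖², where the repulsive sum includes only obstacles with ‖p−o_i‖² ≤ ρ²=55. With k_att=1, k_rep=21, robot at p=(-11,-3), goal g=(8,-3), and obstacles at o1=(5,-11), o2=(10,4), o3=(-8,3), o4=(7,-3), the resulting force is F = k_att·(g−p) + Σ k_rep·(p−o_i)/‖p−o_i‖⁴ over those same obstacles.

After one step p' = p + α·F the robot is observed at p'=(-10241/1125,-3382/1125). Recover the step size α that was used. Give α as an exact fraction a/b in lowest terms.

F_att = 1·(g−p) = 1·(19,0) = (19.0000,0.0000)
o1: d²=320 > ρ²=55 → inactive
o2: d²=490 > ρ²=55 → inactive
o3: d²=45 ≤ ρ²=55; F_rep = 21·(-3,-6)/45² = (-0.0311,-0.0622)
o4: d²=324 > ρ²=55 → inactive
F = F_att + ΣF_rep = (18.9689,-0.0622)
Δp = p'−p = (1.8969,-0.0062); α = Δx/Fx = (2134/1125) / (4268/225) = 1/10
check: Δy/Fy = (-7/1125) / (-14/225) = 1/10 ✓

α = 1/10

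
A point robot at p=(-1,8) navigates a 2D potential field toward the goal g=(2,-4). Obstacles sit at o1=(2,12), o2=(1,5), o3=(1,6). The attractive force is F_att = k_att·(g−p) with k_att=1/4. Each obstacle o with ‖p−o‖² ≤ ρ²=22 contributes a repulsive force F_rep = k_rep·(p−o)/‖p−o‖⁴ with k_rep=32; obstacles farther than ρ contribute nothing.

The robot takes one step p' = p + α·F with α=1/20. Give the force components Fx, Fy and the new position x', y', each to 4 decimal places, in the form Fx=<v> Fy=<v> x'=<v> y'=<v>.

F_att = 1/4·(g−p) = 1/4·(3,-12) = (0.7500,-3.0000)
o1: d²=25 > ρ²=22 → inactive
o2: d²=13 ≤ ρ²=22; F_rep = 32·(-2,3)/13² = (-0.3787,0.5680)
o3: d²=8 ≤ ρ²=22; F_rep = 32·(-2,2)/8² = (-1.0000,1.0000)
F = F_att + ΣF_rep = (-0.6287,-1.4320)
p' = p + 1/20·F = (-1.0314,7.9284)

Fx=-0.6287 Fy=-1.4320 x'=-1.0314 y'=7.9284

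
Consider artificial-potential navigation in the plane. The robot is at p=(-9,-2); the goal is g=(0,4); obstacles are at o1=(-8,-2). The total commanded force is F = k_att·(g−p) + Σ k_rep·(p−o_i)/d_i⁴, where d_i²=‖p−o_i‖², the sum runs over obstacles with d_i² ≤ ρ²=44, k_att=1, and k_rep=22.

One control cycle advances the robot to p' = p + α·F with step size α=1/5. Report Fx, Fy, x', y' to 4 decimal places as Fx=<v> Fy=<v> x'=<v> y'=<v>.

Fx=-13.0000 Fy=6.0000 x'=-11.6000 y'=-0.8000

F_att = 1·(g−p) = 1·(9,6) = (9.0000,6.0000)
o1: d²=1 ≤ ρ²=44; F_rep = 22·(-1,0)/1² = (-22.0000,0.0000)
F = F_att + ΣF_rep = (-13.0000,6.0000)
p' = p + 1/5·F = (-11.6000,-0.8000)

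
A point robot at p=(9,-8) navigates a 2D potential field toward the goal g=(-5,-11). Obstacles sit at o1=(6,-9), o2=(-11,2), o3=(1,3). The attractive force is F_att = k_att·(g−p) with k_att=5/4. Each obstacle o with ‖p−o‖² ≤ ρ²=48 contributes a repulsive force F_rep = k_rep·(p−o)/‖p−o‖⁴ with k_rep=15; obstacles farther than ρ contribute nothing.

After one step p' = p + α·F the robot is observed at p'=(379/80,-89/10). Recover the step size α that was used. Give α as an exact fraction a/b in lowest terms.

α = 1/4

F_att = 5/4·(g−p) = 5/4·(-14,-3) = (-17.5000,-3.7500)
o1: d²=10 ≤ ρ²=48; F_rep = 15·(3,1)/10² = (0.4500,0.1500)
o2: d²=500 > ρ²=48 → inactive
o3: d²=185 > ρ²=48 → inactive
F = F_att + ΣF_rep = (-17.0500,-3.6000)
Δp = p'−p = (-4.2625,-0.9000); α = Δx/Fx = (-341/80) / (-341/20) = 1/4
check: Δy/Fy = (-9/10) / (-18/5) = 1/4 ✓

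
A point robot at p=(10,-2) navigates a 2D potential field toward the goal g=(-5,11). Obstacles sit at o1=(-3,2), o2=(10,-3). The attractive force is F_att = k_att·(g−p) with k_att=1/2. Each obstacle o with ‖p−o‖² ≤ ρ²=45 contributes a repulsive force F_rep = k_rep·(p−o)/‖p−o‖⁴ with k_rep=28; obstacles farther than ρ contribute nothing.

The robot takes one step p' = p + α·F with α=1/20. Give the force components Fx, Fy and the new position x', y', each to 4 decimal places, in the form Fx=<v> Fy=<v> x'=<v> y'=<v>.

F_att = 1/2·(g−p) = 1/2·(-15,13) = (-7.5000,6.5000)
o1: d²=185 > ρ²=45 → inactive
o2: d²=1 ≤ ρ²=45; F_rep = 28·(0,1)/1² = (0.0000,28.0000)
F = F_att + ΣF_rep = (-7.5000,34.5000)
p' = p + 1/20·F = (9.6250,-0.2750)

Fx=-7.5000 Fy=34.5000 x'=9.6250 y'=-0.2750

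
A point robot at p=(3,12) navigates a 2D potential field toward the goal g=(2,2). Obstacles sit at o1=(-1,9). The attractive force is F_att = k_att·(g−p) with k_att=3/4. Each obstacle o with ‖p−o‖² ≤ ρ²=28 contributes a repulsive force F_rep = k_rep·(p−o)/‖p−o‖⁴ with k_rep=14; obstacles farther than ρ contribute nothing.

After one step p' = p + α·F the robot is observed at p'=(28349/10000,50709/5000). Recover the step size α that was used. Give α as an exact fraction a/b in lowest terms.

F_att = 3/4·(g−p) = 3/4·(-1,-10) = (-0.7500,-7.5000)
o1: d²=25 ≤ ρ²=28; F_rep = 14·(4,3)/25² = (0.0896,0.0672)
F = F_att + ΣF_rep = (-0.6604,-7.4328)
Δp = p'−p = (-0.1651,-1.8582); α = Δx/Fx = (-1651/10000) / (-1651/2500) = 1/4
check: Δy/Fy = (-9291/5000) / (-9291/1250) = 1/4 ✓

α = 1/4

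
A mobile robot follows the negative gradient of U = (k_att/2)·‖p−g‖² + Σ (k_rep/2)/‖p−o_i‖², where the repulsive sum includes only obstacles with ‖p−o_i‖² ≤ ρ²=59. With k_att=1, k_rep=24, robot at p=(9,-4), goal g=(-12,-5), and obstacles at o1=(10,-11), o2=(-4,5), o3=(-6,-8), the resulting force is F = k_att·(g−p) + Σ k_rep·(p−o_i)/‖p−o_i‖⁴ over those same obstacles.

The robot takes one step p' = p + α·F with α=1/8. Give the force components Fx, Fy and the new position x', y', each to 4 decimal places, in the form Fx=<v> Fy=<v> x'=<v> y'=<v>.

Fx=-21.0096 Fy=-0.9328 x'=6.3738 y'=-4.1166

F_att = 1·(g−p) = 1·(-21,-1) = (-21.0000,-1.0000)
o1: d²=50 ≤ ρ²=59; F_rep = 24·(-1,7)/50² = (-0.0096,0.0672)
o2: d²=250 > ρ²=59 → inactive
o3: d²=241 > ρ²=59 → inactive
F = F_att + ΣF_rep = (-21.0096,-0.9328)
p' = p + 1/8·F = (6.3738,-4.1166)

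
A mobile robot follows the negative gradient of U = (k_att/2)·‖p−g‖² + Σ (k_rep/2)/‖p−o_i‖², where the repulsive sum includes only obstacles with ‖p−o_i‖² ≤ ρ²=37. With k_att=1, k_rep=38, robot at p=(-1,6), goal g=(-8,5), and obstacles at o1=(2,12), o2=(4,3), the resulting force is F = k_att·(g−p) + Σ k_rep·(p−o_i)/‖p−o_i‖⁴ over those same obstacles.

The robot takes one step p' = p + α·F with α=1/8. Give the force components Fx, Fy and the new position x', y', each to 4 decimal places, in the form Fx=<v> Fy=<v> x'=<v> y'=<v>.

Fx=-7.1644 Fy=-0.9014 x'=-1.8955 y'=5.8873

F_att = 1·(g−p) = 1·(-7,-1) = (-7.0000,-1.0000)
o1: d²=45 > ρ²=37 → inactive
o2: d²=34 ≤ ρ²=37; F_rep = 38·(-5,3)/34² = (-0.1644,0.0986)
F = F_att + ΣF_rep = (-7.1644,-0.9014)
p' = p + 1/8·F = (-1.8955,5.8873)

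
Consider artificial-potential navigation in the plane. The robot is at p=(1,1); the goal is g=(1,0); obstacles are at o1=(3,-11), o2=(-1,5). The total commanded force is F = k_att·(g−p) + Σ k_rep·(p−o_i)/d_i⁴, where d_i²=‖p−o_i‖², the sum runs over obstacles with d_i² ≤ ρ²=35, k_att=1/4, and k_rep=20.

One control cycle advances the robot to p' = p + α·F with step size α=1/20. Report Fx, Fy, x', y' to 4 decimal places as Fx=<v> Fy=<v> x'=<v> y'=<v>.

F_att = 1/4·(g−p) = 1/4·(0,-1) = (0.0000,-0.2500)
o1: d²=148 > ρ²=35 → inactive
o2: d²=20 ≤ ρ²=35; F_rep = 20·(2,-4)/20² = (0.1000,-0.2000)
F = F_att + ΣF_rep = (0.1000,-0.4500)
p' = p + 1/20·F = (1.0050,0.9775)

Fx=0.1000 Fy=-0.4500 x'=1.0050 y'=0.9775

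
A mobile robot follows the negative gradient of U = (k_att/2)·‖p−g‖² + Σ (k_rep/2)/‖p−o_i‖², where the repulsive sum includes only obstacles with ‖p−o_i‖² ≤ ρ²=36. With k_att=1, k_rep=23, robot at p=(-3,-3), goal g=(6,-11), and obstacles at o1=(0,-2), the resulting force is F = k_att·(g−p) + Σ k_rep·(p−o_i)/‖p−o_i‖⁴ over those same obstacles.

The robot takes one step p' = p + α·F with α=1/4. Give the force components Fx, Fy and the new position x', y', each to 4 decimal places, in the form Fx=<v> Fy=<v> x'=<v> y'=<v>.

Fx=8.3100 Fy=-8.2300 x'=-0.9225 y'=-5.0575

F_att = 1·(g−p) = 1·(9,-8) = (9.0000,-8.0000)
o1: d²=10 ≤ ρ²=36; F_rep = 23·(-3,-1)/10² = (-0.6900,-0.2300)
F = F_att + ΣF_rep = (8.3100,-8.2300)
p' = p + 1/4·F = (-0.9225,-5.0575)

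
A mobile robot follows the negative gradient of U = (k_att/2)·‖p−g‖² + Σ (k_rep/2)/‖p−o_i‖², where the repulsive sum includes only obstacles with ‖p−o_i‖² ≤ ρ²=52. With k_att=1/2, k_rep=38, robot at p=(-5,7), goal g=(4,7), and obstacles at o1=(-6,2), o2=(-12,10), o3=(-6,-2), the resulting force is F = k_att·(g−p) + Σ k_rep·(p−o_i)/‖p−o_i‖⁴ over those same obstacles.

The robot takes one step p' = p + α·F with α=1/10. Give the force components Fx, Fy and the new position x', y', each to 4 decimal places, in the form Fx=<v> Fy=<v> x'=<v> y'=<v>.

F_att = 1/2·(g−p) = 1/2·(9,0) = (4.5000,0.0000)
o1: d²=26 ≤ ρ²=52; F_rep = 38·(1,5)/26² = (0.0562,0.2811)
o2: d²=58 > ρ²=52 → inactive
o3: d²=82 > ρ²=52 → inactive
F = F_att + ΣF_rep = (4.5562,0.2811)
p' = p + 1/10·F = (-4.5444,7.0281)

Fx=4.5562 Fy=0.2811 x'=-4.5444 y'=7.0281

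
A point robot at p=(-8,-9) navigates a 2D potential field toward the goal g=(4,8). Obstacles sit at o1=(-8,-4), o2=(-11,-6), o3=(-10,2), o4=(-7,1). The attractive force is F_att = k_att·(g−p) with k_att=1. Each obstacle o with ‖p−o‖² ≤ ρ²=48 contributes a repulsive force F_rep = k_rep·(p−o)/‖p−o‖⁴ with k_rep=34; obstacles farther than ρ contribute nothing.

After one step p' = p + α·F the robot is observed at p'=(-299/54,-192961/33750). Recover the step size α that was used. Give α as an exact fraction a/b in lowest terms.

F_att = 1·(g−p) = 1·(12,17) = (12.0000,17.0000)
o1: d²=25 ≤ ρ²=48; F_rep = 34·(0,-5)/25² = (0.0000,-0.2720)
o2: d²=18 ≤ ρ²=48; F_rep = 34·(3,-3)/18² = (0.3148,-0.3148)
o3: d²=125 > ρ²=48 → inactive
o4: d²=101 > ρ²=48 → inactive
F = F_att + ΣF_rep = (12.3148,16.4132)
Δp = p'−p = (2.4630,3.2826); α = Δx/Fx = (133/54) / (665/54) = 1/5
check: Δy/Fy = (110789/33750) / (110789/6750) = 1/5 ✓

α = 1/5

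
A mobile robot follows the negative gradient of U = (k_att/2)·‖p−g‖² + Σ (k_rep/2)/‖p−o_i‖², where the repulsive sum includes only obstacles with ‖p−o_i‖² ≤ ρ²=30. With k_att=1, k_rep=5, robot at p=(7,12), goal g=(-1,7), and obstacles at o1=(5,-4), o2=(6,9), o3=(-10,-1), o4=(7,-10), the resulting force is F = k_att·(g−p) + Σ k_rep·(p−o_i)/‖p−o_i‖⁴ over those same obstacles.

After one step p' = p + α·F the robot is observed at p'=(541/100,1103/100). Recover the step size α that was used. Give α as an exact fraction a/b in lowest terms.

α = 1/5

F_att = 1·(g−p) = 1·(-8,-5) = (-8.0000,-5.0000)
o1: d²=260 > ρ²=30 → inactive
o2: d²=10 ≤ ρ²=30; F_rep = 5·(1,3)/10² = (0.0500,0.1500)
o3: d²=458 > ρ²=30 → inactive
o4: d²=484 > ρ²=30 → inactive
F = F_att + ΣF_rep = (-7.9500,-4.8500)
Δp = p'−p = (-1.5900,-0.9700); α = Δx/Fx = (-159/100) / (-159/20) = 1/5
check: Δy/Fy = (-97/100) / (-97/20) = 1/5 ✓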